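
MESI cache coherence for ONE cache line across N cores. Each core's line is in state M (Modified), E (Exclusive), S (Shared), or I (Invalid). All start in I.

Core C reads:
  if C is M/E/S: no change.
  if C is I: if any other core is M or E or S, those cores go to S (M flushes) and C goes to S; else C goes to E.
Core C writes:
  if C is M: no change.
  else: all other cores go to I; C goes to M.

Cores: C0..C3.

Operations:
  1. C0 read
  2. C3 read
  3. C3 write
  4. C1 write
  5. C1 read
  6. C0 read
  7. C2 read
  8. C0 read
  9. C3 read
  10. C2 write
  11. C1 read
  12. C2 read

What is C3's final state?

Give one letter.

Op 1: C0 read [C0 read from I: no other sharers -> C0=E (exclusive)] -> [E,I,I,I]
Op 2: C3 read [C3 read from I: others=['C0=E'] -> C3=S, others downsized to S] -> [S,I,I,S]
Op 3: C3 write [C3 write: invalidate ['C0=S'] -> C3=M] -> [I,I,I,M]
Op 4: C1 write [C1 write: invalidate ['C3=M'] -> C1=M] -> [I,M,I,I]
Op 5: C1 read [C1 read: already in M, no change] -> [I,M,I,I]
Op 6: C0 read [C0 read from I: others=['C1=M'] -> C0=S, others downsized to S] -> [S,S,I,I]
Op 7: C2 read [C2 read from I: others=['C0=S', 'C1=S'] -> C2=S, others downsized to S] -> [S,S,S,I]
Op 8: C0 read [C0 read: already in S, no change] -> [S,S,S,I]
Op 9: C3 read [C3 read from I: others=['C0=S', 'C1=S', 'C2=S'] -> C3=S, others downsized to S] -> [S,S,S,S]
Op 10: C2 write [C2 write: invalidate ['C0=S', 'C1=S', 'C3=S'] -> C2=M] -> [I,I,M,I]
Op 11: C1 read [C1 read from I: others=['C2=M'] -> C1=S, others downsized to S] -> [I,S,S,I]
Op 12: C2 read [C2 read: already in S, no change] -> [I,S,S,I]

Answer: I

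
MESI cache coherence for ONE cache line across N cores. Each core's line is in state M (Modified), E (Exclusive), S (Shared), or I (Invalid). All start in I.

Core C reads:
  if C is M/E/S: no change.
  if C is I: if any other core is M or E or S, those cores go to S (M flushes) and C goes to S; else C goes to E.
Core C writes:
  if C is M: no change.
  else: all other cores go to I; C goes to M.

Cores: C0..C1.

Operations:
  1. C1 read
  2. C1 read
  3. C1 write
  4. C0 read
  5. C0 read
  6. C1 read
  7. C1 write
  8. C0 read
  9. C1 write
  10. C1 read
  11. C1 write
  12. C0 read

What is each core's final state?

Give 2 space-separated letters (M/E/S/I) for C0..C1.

Op 1: C1 read [C1 read from I: no other sharers -> C1=E (exclusive)] -> [I,E]
Op 2: C1 read [C1 read: already in E, no change] -> [I,E]
Op 3: C1 write [C1 write: invalidate none -> C1=M] -> [I,M]
Op 4: C0 read [C0 read from I: others=['C1=M'] -> C0=S, others downsized to S] -> [S,S]
Op 5: C0 read [C0 read: already in S, no change] -> [S,S]
Op 6: C1 read [C1 read: already in S, no change] -> [S,S]
Op 7: C1 write [C1 write: invalidate ['C0=S'] -> C1=M] -> [I,M]
Op 8: C0 read [C0 read from I: others=['C1=M'] -> C0=S, others downsized to S] -> [S,S]
Op 9: C1 write [C1 write: invalidate ['C0=S'] -> C1=M] -> [I,M]
Op 10: C1 read [C1 read: already in M, no change] -> [I,M]
Op 11: C1 write [C1 write: already M (modified), no change] -> [I,M]
Op 12: C0 read [C0 read from I: others=['C1=M'] -> C0=S, others downsized to S] -> [S,S]

Answer: S S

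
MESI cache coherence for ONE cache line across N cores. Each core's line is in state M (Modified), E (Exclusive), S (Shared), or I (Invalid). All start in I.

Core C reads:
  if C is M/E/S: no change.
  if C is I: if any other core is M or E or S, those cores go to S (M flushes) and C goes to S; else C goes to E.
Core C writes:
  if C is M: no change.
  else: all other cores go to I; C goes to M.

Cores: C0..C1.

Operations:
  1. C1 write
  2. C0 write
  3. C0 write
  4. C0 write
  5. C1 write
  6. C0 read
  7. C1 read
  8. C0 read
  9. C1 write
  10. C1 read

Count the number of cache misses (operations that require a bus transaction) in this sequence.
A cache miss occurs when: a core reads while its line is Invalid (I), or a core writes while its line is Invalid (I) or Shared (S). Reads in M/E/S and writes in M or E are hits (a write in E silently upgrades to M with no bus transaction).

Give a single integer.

Op 1: C1 write [C1 write: invalidate none -> C1=M] -> [I,M] [MISS #1: write from I]
Op 2: C0 write [C0 write: invalidate ['C1=M'] -> C0=M] -> [M,I] [MISS #2: write from I]
Op 3: C0 write [C0 write: already M (modified), no change] -> [M,I] [hit: write from M]
Op 4: C0 write [C0 write: already M (modified), no change] -> [M,I] [hit: write from M]
Op 5: C1 write [C1 write: invalidate ['C0=M'] -> C1=M] -> [I,M] [MISS #3: write from I]
Op 6: C0 read [C0 read from I: others=['C1=M'] -> C0=S, others downsized to S] -> [S,S] [MISS #4: read from I]
Op 7: C1 read [C1 read: already in S, no change] -> [S,S] [hit: read from S]
Op 8: C0 read [C0 read: already in S, no change] -> [S,S] [hit: read from S]
Op 9: C1 write [C1 write: invalidate ['C0=S'] -> C1=M] -> [I,M] [MISS #5: write from S]
Op 10: C1 read [C1 read: already in M, no change] -> [I,M] [hit: read from M]

Answer: 5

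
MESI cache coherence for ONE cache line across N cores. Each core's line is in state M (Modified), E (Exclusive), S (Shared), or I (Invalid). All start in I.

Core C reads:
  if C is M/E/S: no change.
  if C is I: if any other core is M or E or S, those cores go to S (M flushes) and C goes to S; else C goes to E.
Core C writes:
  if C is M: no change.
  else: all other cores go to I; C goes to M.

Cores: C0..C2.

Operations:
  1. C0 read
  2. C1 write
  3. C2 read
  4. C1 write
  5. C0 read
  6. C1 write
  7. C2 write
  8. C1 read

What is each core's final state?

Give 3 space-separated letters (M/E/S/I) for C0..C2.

Answer: I S S

Derivation:
Op 1: C0 read [C0 read from I: no other sharers -> C0=E (exclusive)] -> [E,I,I]
Op 2: C1 write [C1 write: invalidate ['C0=E'] -> C1=M] -> [I,M,I]
Op 3: C2 read [C2 read from I: others=['C1=M'] -> C2=S, others downsized to S] -> [I,S,S]
Op 4: C1 write [C1 write: invalidate ['C2=S'] -> C1=M] -> [I,M,I]
Op 5: C0 read [C0 read from I: others=['C1=M'] -> C0=S, others downsized to S] -> [S,S,I]
Op 6: C1 write [C1 write: invalidate ['C0=S'] -> C1=M] -> [I,M,I]
Op 7: C2 write [C2 write: invalidate ['C1=M'] -> C2=M] -> [I,I,M]
Op 8: C1 read [C1 read from I: others=['C2=M'] -> C1=S, others downsized to S] -> [I,S,S]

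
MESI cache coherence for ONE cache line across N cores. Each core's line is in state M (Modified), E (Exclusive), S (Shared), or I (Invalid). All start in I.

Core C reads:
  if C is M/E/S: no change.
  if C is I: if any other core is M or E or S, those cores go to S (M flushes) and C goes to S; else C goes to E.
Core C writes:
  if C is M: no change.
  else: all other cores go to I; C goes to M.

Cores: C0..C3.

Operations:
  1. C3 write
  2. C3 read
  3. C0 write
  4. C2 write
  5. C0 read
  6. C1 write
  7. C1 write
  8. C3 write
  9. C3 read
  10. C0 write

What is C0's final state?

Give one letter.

Answer: M

Derivation:
Op 1: C3 write [C3 write: invalidate none -> C3=M] -> [I,I,I,M]
Op 2: C3 read [C3 read: already in M, no change] -> [I,I,I,M]
Op 3: C0 write [C0 write: invalidate ['C3=M'] -> C0=M] -> [M,I,I,I]
Op 4: C2 write [C2 write: invalidate ['C0=M'] -> C2=M] -> [I,I,M,I]
Op 5: C0 read [C0 read from I: others=['C2=M'] -> C0=S, others downsized to S] -> [S,I,S,I]
Op 6: C1 write [C1 write: invalidate ['C0=S', 'C2=S'] -> C1=M] -> [I,M,I,I]
Op 7: C1 write [C1 write: already M (modified), no change] -> [I,M,I,I]
Op 8: C3 write [C3 write: invalidate ['C1=M'] -> C3=M] -> [I,I,I,M]
Op 9: C3 read [C3 read: already in M, no change] -> [I,I,I,M]
Op 10: C0 write [C0 write: invalidate ['C3=M'] -> C0=M] -> [M,I,I,I]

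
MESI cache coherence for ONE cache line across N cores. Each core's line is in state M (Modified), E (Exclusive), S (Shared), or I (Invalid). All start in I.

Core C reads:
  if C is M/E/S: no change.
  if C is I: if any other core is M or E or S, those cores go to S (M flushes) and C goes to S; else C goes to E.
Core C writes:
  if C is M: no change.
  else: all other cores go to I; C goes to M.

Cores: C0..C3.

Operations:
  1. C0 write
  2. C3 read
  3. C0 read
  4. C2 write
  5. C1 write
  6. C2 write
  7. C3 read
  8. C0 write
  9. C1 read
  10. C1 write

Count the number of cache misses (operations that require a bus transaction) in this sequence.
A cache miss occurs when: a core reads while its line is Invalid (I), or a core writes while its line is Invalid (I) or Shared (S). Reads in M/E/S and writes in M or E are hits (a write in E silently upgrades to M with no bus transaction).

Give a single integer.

Answer: 9

Derivation:
Op 1: C0 write [C0 write: invalidate none -> C0=M] -> [M,I,I,I] [MISS #1: write from I]
Op 2: C3 read [C3 read from I: others=['C0=M'] -> C3=S, others downsized to S] -> [S,I,I,S] [MISS #2: read from I]
Op 3: C0 read [C0 read: already in S, no change] -> [S,I,I,S] [hit: read from S]
Op 4: C2 write [C2 write: invalidate ['C0=S', 'C3=S'] -> C2=M] -> [I,I,M,I] [MISS #3: write from I]
Op 5: C1 write [C1 write: invalidate ['C2=M'] -> C1=M] -> [I,M,I,I] [MISS #4: write from I]
Op 6: C2 write [C2 write: invalidate ['C1=M'] -> C2=M] -> [I,I,M,I] [MISS #5: write from I]
Op 7: C3 read [C3 read from I: others=['C2=M'] -> C3=S, others downsized to S] -> [I,I,S,S] [MISS #6: read from I]
Op 8: C0 write [C0 write: invalidate ['C2=S', 'C3=S'] -> C0=M] -> [M,I,I,I] [MISS #7: write from I]
Op 9: C1 read [C1 read from I: others=['C0=M'] -> C1=S, others downsized to S] -> [S,S,I,I] [MISS #8: read from I]
Op 10: C1 write [C1 write: invalidate ['C0=S'] -> C1=M] -> [I,M,I,I] [MISS #9: write from S]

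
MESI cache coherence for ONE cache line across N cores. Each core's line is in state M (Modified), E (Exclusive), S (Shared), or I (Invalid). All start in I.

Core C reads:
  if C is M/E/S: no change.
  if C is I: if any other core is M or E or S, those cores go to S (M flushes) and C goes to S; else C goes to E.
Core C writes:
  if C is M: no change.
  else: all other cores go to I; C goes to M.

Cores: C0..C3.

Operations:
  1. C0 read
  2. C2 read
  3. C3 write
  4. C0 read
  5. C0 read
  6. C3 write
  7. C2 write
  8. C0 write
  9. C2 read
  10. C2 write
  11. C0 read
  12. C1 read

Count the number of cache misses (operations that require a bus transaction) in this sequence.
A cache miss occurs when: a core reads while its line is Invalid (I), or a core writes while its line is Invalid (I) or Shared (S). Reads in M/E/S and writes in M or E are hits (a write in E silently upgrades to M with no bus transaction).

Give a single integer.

Op 1: C0 read [C0 read from I: no other sharers -> C0=E (exclusive)] -> [E,I,I,I] [MISS #1: read from I]
Op 2: C2 read [C2 read from I: others=['C0=E'] -> C2=S, others downsized to S] -> [S,I,S,I] [MISS #2: read from I]
Op 3: C3 write [C3 write: invalidate ['C0=S', 'C2=S'] -> C3=M] -> [I,I,I,M] [MISS #3: write from I]
Op 4: C0 read [C0 read from I: others=['C3=M'] -> C0=S, others downsized to S] -> [S,I,I,S] [MISS #4: read from I]
Op 5: C0 read [C0 read: already in S, no change] -> [S,I,I,S] [hit: read from S]
Op 6: C3 write [C3 write: invalidate ['C0=S'] -> C3=M] -> [I,I,I,M] [MISS #5: write from S]
Op 7: C2 write [C2 write: invalidate ['C3=M'] -> C2=M] -> [I,I,M,I] [MISS #6: write from I]
Op 8: C0 write [C0 write: invalidate ['C2=M'] -> C0=M] -> [M,I,I,I] [MISS #7: write from I]
Op 9: C2 read [C2 read from I: others=['C0=M'] -> C2=S, others downsized to S] -> [S,I,S,I] [MISS #8: read from I]
Op 10: C2 write [C2 write: invalidate ['C0=S'] -> C2=M] -> [I,I,M,I] [MISS #9: write from S]
Op 11: C0 read [C0 read from I: others=['C2=M'] -> C0=S, others downsized to S] -> [S,I,S,I] [MISS #10: read from I]
Op 12: C1 read [C1 read from I: others=['C0=S', 'C2=S'] -> C1=S, others downsized to S] -> [S,S,S,I] [MISS #11: read from I]

Answer: 11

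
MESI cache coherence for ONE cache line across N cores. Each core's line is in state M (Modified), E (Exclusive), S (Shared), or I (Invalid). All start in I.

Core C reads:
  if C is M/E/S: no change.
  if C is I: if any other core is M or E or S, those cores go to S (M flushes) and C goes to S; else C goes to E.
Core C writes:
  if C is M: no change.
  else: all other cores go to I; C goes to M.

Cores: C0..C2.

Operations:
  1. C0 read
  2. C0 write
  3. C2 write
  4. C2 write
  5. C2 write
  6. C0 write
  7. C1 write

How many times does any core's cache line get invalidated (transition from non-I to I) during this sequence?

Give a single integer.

Answer: 3

Derivation:
Op 1: C0 read [C0 read from I: no other sharers -> C0=E (exclusive)] -> [E,I,I] (invalidations this op: 0; running total: 0)
Op 2: C0 write [C0 write: invalidate none -> C0=M] -> [M,I,I] (invalidations this op: 0; running total: 0)
Op 3: C2 write [C2 write: invalidate ['C0=M'] -> C2=M] -> [I,I,M] (invalidations this op: 1; running total: 1)
Op 4: C2 write [C2 write: already M (modified), no change] -> [I,I,M] (invalidations this op: 0; running total: 1)
Op 5: C2 write [C2 write: already M (modified), no change] -> [I,I,M] (invalidations this op: 0; running total: 1)
Op 6: C0 write [C0 write: invalidate ['C2=M'] -> C0=M] -> [M,I,I] (invalidations this op: 1; running total: 2)
Op 7: C1 write [C1 write: invalidate ['C0=M'] -> C1=M] -> [I,M,I] (invalidations this op: 1; running total: 3)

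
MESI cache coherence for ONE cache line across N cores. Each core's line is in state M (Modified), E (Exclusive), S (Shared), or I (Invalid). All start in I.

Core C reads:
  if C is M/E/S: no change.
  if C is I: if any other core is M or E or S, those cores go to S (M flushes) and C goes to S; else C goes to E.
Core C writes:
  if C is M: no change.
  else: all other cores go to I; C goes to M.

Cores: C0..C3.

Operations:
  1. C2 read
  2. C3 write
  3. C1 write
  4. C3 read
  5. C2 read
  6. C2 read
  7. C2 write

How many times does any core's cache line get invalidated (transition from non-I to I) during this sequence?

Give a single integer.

Answer: 4

Derivation:
Op 1: C2 read [C2 read from I: no other sharers -> C2=E (exclusive)] -> [I,I,E,I] (invalidations this op: 0; running total: 0)
Op 2: C3 write [C3 write: invalidate ['C2=E'] -> C3=M] -> [I,I,I,M] (invalidations this op: 1; running total: 1)
Op 3: C1 write [C1 write: invalidate ['C3=M'] -> C1=M] -> [I,M,I,I] (invalidations this op: 1; running total: 2)
Op 4: C3 read [C3 read from I: others=['C1=M'] -> C3=S, others downsized to S] -> [I,S,I,S] (invalidations this op: 0; running total: 2)
Op 5: C2 read [C2 read from I: others=['C1=S', 'C3=S'] -> C2=S, others downsized to S] -> [I,S,S,S] (invalidations this op: 0; running total: 2)
Op 6: C2 read [C2 read: already in S, no change] -> [I,S,S,S] (invalidations this op: 0; running total: 2)
Op 7: C2 write [C2 write: invalidate ['C1=S', 'C3=S'] -> C2=M] -> [I,I,M,I] (invalidations this op: 2; running total: 4)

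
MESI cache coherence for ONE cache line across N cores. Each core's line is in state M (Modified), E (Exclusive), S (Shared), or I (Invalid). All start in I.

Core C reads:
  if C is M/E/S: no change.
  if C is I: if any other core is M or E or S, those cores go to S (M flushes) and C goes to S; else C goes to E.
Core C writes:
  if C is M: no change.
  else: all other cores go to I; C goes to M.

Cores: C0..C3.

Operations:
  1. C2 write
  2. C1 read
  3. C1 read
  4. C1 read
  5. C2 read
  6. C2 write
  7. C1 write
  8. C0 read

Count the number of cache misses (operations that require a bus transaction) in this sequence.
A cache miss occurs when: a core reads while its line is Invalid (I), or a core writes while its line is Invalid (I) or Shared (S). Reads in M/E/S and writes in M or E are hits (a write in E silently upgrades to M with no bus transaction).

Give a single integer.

Answer: 5

Derivation:
Op 1: C2 write [C2 write: invalidate none -> C2=M] -> [I,I,M,I] [MISS #1: write from I]
Op 2: C1 read [C1 read from I: others=['C2=M'] -> C1=S, others downsized to S] -> [I,S,S,I] [MISS #2: read from I]
Op 3: C1 read [C1 read: already in S, no change] -> [I,S,S,I] [hit: read from S]
Op 4: C1 read [C1 read: already in S, no change] -> [I,S,S,I] [hit: read from S]
Op 5: C2 read [C2 read: already in S, no change] -> [I,S,S,I] [hit: read from S]
Op 6: C2 write [C2 write: invalidate ['C1=S'] -> C2=M] -> [I,I,M,I] [MISS #3: write from S]
Op 7: C1 write [C1 write: invalidate ['C2=M'] -> C1=M] -> [I,M,I,I] [MISS #4: write from I]
Op 8: C0 read [C0 read from I: others=['C1=M'] -> C0=S, others downsized to S] -> [S,S,I,I] [MISS #5: read from I]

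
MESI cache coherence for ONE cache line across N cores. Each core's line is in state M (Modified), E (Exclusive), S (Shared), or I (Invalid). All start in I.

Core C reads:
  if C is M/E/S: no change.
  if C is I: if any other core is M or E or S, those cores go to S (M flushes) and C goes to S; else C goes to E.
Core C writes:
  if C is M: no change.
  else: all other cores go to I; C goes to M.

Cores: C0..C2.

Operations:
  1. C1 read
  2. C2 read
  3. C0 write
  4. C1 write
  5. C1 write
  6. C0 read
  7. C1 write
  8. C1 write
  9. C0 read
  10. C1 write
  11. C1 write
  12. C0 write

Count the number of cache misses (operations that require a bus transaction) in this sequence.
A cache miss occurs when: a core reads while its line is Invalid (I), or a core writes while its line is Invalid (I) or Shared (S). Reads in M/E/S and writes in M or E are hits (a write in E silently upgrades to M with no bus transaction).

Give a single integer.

Op 1: C1 read [C1 read from I: no other sharers -> C1=E (exclusive)] -> [I,E,I] [MISS #1: read from I]
Op 2: C2 read [C2 read from I: others=['C1=E'] -> C2=S, others downsized to S] -> [I,S,S] [MISS #2: read from I]
Op 3: C0 write [C0 write: invalidate ['C1=S', 'C2=S'] -> C0=M] -> [M,I,I] [MISS #3: write from I]
Op 4: C1 write [C1 write: invalidate ['C0=M'] -> C1=M] -> [I,M,I] [MISS #4: write from I]
Op 5: C1 write [C1 write: already M (modified), no change] -> [I,M,I] [hit: write from M]
Op 6: C0 read [C0 read from I: others=['C1=M'] -> C0=S, others downsized to S] -> [S,S,I] [MISS #5: read from I]
Op 7: C1 write [C1 write: invalidate ['C0=S'] -> C1=M] -> [I,M,I] [MISS #6: write from S]
Op 8: C1 write [C1 write: already M (modified), no change] -> [I,M,I] [hit: write from M]
Op 9: C0 read [C0 read from I: others=['C1=M'] -> C0=S, others downsized to S] -> [S,S,I] [MISS #7: read from I]
Op 10: C1 write [C1 write: invalidate ['C0=S'] -> C1=M] -> [I,M,I] [MISS #8: write from S]
Op 11: C1 write [C1 write: already M (modified), no change] -> [I,M,I] [hit: write from M]
Op 12: C0 write [C0 write: invalidate ['C1=M'] -> C0=M] -> [M,I,I] [MISS #9: write from I]

Answer: 9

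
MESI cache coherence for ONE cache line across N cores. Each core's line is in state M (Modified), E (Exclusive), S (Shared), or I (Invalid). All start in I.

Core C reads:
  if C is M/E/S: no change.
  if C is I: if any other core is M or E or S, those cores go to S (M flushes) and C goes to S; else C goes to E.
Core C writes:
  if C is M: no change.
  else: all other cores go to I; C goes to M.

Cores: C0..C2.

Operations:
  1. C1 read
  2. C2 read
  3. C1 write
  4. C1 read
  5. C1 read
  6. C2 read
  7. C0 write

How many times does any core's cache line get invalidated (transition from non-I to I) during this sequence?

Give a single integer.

Answer: 3

Derivation:
Op 1: C1 read [C1 read from I: no other sharers -> C1=E (exclusive)] -> [I,E,I] (invalidations this op: 0; running total: 0)
Op 2: C2 read [C2 read from I: others=['C1=E'] -> C2=S, others downsized to S] -> [I,S,S] (invalidations this op: 0; running total: 0)
Op 3: C1 write [C1 write: invalidate ['C2=S'] -> C1=M] -> [I,M,I] (invalidations this op: 1; running total: 1)
Op 4: C1 read [C1 read: already in M, no change] -> [I,M,I] (invalidations this op: 0; running total: 1)
Op 5: C1 read [C1 read: already in M, no change] -> [I,M,I] (invalidations this op: 0; running total: 1)
Op 6: C2 read [C2 read from I: others=['C1=M'] -> C2=S, others downsized to S] -> [I,S,S] (invalidations this op: 0; running total: 1)
Op 7: C0 write [C0 write: invalidate ['C1=S', 'C2=S'] -> C0=M] -> [M,I,I] (invalidations this op: 2; running total: 3)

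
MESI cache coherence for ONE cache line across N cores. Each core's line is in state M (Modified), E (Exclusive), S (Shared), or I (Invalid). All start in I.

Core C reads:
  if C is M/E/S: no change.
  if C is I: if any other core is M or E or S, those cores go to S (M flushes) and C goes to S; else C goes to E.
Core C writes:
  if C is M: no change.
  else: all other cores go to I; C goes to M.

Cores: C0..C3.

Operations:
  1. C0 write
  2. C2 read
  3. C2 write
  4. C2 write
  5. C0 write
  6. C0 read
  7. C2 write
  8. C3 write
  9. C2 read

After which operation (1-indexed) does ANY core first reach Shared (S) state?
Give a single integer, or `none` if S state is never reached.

Op 1: C0 write [C0 write: invalidate none -> C0=M] -> [M,I,I,I]
Op 2: C2 read [C2 read from I: others=['C0=M'] -> C2=S, others downsized to S] -> [S,I,S,I]
  -> First S state at op 2; remaining ops need not be traced.

Answer: 2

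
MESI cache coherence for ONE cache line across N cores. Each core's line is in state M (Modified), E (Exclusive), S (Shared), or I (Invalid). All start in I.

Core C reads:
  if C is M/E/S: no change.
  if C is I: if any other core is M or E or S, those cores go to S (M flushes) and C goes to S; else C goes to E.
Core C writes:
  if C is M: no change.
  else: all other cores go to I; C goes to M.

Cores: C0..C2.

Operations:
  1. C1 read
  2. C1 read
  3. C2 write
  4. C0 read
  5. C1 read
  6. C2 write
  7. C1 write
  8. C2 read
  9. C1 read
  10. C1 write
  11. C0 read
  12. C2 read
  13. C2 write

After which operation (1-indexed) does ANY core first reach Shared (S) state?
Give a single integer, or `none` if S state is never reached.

Op 1: C1 read [C1 read from I: no other sharers -> C1=E (exclusive)] -> [I,E,I]
Op 2: C1 read [C1 read: already in E, no change] -> [I,E,I]
Op 3: C2 write [C2 write: invalidate ['C1=E'] -> C2=M] -> [I,I,M]
Op 4: C0 read [C0 read from I: others=['C2=M'] -> C0=S, others downsized to S] -> [S,I,S]
  -> First S state at op 4; remaining ops need not be traced.

Answer: 4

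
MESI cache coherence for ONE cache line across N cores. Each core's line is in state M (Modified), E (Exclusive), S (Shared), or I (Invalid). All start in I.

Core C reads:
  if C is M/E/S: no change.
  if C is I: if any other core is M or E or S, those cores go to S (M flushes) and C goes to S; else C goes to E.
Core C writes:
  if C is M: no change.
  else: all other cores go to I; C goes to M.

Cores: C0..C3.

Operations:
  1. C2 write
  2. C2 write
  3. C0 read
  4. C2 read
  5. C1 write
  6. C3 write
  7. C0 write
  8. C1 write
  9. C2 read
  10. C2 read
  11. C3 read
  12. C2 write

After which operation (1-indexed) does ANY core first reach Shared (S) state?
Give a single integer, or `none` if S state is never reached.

Op 1: C2 write [C2 write: invalidate none -> C2=M] -> [I,I,M,I]
Op 2: C2 write [C2 write: already M (modified), no change] -> [I,I,M,I]
Op 3: C0 read [C0 read from I: others=['C2=M'] -> C0=S, others downsized to S] -> [S,I,S,I]
  -> First S state at op 3; remaining ops need not be traced.

Answer: 3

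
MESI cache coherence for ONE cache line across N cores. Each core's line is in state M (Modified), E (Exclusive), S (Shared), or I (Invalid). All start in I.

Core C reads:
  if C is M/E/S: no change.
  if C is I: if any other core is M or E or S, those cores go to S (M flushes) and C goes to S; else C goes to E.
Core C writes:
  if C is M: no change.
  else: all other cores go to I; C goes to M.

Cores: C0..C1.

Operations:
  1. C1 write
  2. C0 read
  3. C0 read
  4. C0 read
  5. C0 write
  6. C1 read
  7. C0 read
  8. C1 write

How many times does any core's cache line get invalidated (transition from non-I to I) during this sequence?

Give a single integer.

Op 1: C1 write [C1 write: invalidate none -> C1=M] -> [I,M] (invalidations this op: 0; running total: 0)
Op 2: C0 read [C0 read from I: others=['C1=M'] -> C0=S, others downsized to S] -> [S,S] (invalidations this op: 0; running total: 0)
Op 3: C0 read [C0 read: already in S, no change] -> [S,S] (invalidations this op: 0; running total: 0)
Op 4: C0 read [C0 read: already in S, no change] -> [S,S] (invalidations this op: 0; running total: 0)
Op 5: C0 write [C0 write: invalidate ['C1=S'] -> C0=M] -> [M,I] (invalidations this op: 1; running total: 1)
Op 6: C1 read [C1 read from I: others=['C0=M'] -> C1=S, others downsized to S] -> [S,S] (invalidations this op: 0; running total: 1)
Op 7: C0 read [C0 read: already in S, no change] -> [S,S] (invalidations this op: 0; running total: 1)
Op 8: C1 write [C1 write: invalidate ['C0=S'] -> C1=M] -> [I,M] (invalidations this op: 1; running total: 2)

Answer: 2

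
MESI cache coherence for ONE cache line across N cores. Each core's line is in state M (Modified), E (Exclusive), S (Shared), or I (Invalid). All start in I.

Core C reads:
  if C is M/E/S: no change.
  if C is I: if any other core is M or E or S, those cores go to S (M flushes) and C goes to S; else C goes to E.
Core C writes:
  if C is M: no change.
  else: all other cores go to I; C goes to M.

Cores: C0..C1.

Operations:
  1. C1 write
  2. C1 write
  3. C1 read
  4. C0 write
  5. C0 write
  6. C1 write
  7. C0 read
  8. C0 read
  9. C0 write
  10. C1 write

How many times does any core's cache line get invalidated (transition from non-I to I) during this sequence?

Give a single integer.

Answer: 4

Derivation:
Op 1: C1 write [C1 write: invalidate none -> C1=M] -> [I,M] (invalidations this op: 0; running total: 0)
Op 2: C1 write [C1 write: already M (modified), no change] -> [I,M] (invalidations this op: 0; running total: 0)
Op 3: C1 read [C1 read: already in M, no change] -> [I,M] (invalidations this op: 0; running total: 0)
Op 4: C0 write [C0 write: invalidate ['C1=M'] -> C0=M] -> [M,I] (invalidations this op: 1; running total: 1)
Op 5: C0 write [C0 write: already M (modified), no change] -> [M,I] (invalidations this op: 0; running total: 1)
Op 6: C1 write [C1 write: invalidate ['C0=M'] -> C1=M] -> [I,M] (invalidations this op: 1; running total: 2)
Op 7: C0 read [C0 read from I: others=['C1=M'] -> C0=S, others downsized to S] -> [S,S] (invalidations this op: 0; running total: 2)
Op 8: C0 read [C0 read: already in S, no change] -> [S,S] (invalidations this op: 0; running total: 2)
Op 9: C0 write [C0 write: invalidate ['C1=S'] -> C0=M] -> [M,I] (invalidations this op: 1; running total: 3)
Op 10: C1 write [C1 write: invalidate ['C0=M'] -> C1=M] -> [I,M] (invalidations this op: 1; running total: 4)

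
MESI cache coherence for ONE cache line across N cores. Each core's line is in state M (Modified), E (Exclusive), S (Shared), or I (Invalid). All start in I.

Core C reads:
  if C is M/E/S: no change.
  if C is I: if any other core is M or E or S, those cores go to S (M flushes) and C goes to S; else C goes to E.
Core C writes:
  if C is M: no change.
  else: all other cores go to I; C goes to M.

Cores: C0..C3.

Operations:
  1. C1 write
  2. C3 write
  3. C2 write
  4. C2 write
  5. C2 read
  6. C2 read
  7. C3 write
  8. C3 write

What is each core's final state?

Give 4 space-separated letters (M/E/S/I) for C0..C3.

Answer: I I I M

Derivation:
Op 1: C1 write [C1 write: invalidate none -> C1=M] -> [I,M,I,I]
Op 2: C3 write [C3 write: invalidate ['C1=M'] -> C3=M] -> [I,I,I,M]
Op 3: C2 write [C2 write: invalidate ['C3=M'] -> C2=M] -> [I,I,M,I]
Op 4: C2 write [C2 write: already M (modified), no change] -> [I,I,M,I]
Op 5: C2 read [C2 read: already in M, no change] -> [I,I,M,I]
Op 6: C2 read [C2 read: already in M, no change] -> [I,I,M,I]
Op 7: C3 write [C3 write: invalidate ['C2=M'] -> C3=M] -> [I,I,I,M]
Op 8: C3 write [C3 write: already M (modified), no change] -> [I,I,I,M]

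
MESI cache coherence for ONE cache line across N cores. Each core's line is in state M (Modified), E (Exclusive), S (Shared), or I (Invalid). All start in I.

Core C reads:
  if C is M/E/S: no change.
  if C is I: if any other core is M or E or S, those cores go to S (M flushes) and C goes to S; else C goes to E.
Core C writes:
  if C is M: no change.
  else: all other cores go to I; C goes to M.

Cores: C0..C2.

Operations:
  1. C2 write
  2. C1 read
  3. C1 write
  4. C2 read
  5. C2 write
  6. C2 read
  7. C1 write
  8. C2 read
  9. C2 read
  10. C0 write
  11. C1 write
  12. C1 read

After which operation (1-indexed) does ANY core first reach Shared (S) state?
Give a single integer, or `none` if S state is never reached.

Op 1: C2 write [C2 write: invalidate none -> C2=M] -> [I,I,M]
Op 2: C1 read [C1 read from I: others=['C2=M'] -> C1=S, others downsized to S] -> [I,S,S]
  -> First S state at op 2; remaining ops need not be traced.

Answer: 2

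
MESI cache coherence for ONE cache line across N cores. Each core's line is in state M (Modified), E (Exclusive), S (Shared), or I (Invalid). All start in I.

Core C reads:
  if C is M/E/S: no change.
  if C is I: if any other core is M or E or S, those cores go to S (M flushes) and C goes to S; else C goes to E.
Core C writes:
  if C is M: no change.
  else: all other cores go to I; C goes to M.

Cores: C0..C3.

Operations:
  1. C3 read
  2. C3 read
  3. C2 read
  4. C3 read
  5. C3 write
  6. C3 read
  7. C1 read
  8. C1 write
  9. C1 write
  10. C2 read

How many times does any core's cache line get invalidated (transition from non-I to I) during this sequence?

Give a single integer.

Answer: 2

Derivation:
Op 1: C3 read [C3 read from I: no other sharers -> C3=E (exclusive)] -> [I,I,I,E] (invalidations this op: 0; running total: 0)
Op 2: C3 read [C3 read: already in E, no change] -> [I,I,I,E] (invalidations this op: 0; running total: 0)
Op 3: C2 read [C2 read from I: others=['C3=E'] -> C2=S, others downsized to S] -> [I,I,S,S] (invalidations this op: 0; running total: 0)
Op 4: C3 read [C3 read: already in S, no change] -> [I,I,S,S] (invalidations this op: 0; running total: 0)
Op 5: C3 write [C3 write: invalidate ['C2=S'] -> C3=M] -> [I,I,I,M] (invalidations this op: 1; running total: 1)
Op 6: C3 read [C3 read: already in M, no change] -> [I,I,I,M] (invalidations this op: 0; running total: 1)
Op 7: C1 read [C1 read from I: others=['C3=M'] -> C1=S, others downsized to S] -> [I,S,I,S] (invalidations this op: 0; running total: 1)
Op 8: C1 write [C1 write: invalidate ['C3=S'] -> C1=M] -> [I,M,I,I] (invalidations this op: 1; running total: 2)
Op 9: C1 write [C1 write: already M (modified), no change] -> [I,M,I,I] (invalidations this op: 0; running total: 2)
Op 10: C2 read [C2 read from I: others=['C1=M'] -> C2=S, others downsized to S] -> [I,S,S,I] (invalidations this op: 0; running total: 2)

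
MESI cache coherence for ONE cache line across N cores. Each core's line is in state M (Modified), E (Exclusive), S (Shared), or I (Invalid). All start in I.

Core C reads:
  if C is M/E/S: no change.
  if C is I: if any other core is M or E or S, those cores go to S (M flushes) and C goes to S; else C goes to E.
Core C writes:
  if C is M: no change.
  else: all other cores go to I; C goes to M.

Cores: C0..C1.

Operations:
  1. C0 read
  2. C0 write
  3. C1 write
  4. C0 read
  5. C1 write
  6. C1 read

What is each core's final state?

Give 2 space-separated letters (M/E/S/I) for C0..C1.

Op 1: C0 read [C0 read from I: no other sharers -> C0=E (exclusive)] -> [E,I]
Op 2: C0 write [C0 write: invalidate none -> C0=M] -> [M,I]
Op 3: C1 write [C1 write: invalidate ['C0=M'] -> C1=M] -> [I,M]
Op 4: C0 read [C0 read from I: others=['C1=M'] -> C0=S, others downsized to S] -> [S,S]
Op 5: C1 write [C1 write: invalidate ['C0=S'] -> C1=M] -> [I,M]
Op 6: C1 read [C1 read: already in M, no change] -> [I,M]

Answer: I M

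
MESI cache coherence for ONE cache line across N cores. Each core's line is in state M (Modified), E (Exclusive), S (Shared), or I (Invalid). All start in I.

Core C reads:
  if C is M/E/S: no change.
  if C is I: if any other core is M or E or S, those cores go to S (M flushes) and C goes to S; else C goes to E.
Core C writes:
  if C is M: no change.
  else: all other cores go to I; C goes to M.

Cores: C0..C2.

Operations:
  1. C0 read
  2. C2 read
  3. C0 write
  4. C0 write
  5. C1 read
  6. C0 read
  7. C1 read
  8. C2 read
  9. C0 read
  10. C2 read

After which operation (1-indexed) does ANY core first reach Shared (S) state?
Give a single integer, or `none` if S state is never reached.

Answer: 2

Derivation:
Op 1: C0 read [C0 read from I: no other sharers -> C0=E (exclusive)] -> [E,I,I]
Op 2: C2 read [C2 read from I: others=['C0=E'] -> C2=S, others downsized to S] -> [S,I,S]
  -> First S state at op 2; remaining ops need not be traced.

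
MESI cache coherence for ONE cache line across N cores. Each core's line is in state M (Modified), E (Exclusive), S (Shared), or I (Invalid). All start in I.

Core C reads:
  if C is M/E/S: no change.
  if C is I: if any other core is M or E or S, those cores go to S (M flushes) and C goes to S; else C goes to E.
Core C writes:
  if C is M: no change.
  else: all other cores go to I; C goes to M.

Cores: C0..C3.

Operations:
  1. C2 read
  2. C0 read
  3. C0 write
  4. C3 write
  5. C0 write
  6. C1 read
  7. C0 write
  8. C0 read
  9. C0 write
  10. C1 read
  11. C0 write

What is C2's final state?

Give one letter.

Answer: I

Derivation:
Op 1: C2 read [C2 read from I: no other sharers -> C2=E (exclusive)] -> [I,I,E,I]
Op 2: C0 read [C0 read from I: others=['C2=E'] -> C0=S, others downsized to S] -> [S,I,S,I]
Op 3: C0 write [C0 write: invalidate ['C2=S'] -> C0=M] -> [M,I,I,I]
Op 4: C3 write [C3 write: invalidate ['C0=M'] -> C3=M] -> [I,I,I,M]
Op 5: C0 write [C0 write: invalidate ['C3=M'] -> C0=M] -> [M,I,I,I]
Op 6: C1 read [C1 read from I: others=['C0=M'] -> C1=S, others downsized to S] -> [S,S,I,I]
Op 7: C0 write [C0 write: invalidate ['C1=S'] -> C0=M] -> [M,I,I,I]
Op 8: C0 read [C0 read: already in M, no change] -> [M,I,I,I]
Op 9: C0 write [C0 write: already M (modified), no change] -> [M,I,I,I]
Op 10: C1 read [C1 read from I: others=['C0=M'] -> C1=S, others downsized to S] -> [S,S,I,I]
Op 11: C0 write [C0 write: invalidate ['C1=S'] -> C0=M] -> [M,I,I,I]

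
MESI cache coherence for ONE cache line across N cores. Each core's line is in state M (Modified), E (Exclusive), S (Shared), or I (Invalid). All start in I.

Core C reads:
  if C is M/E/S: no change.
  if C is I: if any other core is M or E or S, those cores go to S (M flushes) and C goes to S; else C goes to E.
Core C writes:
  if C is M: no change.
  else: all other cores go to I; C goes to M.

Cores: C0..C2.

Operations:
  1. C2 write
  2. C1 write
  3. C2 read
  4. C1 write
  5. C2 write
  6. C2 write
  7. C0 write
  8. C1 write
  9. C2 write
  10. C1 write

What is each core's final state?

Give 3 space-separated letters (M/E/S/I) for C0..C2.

Answer: I M I

Derivation:
Op 1: C2 write [C2 write: invalidate none -> C2=M] -> [I,I,M]
Op 2: C1 write [C1 write: invalidate ['C2=M'] -> C1=M] -> [I,M,I]
Op 3: C2 read [C2 read from I: others=['C1=M'] -> C2=S, others downsized to S] -> [I,S,S]
Op 4: C1 write [C1 write: invalidate ['C2=S'] -> C1=M] -> [I,M,I]
Op 5: C2 write [C2 write: invalidate ['C1=M'] -> C2=M] -> [I,I,M]
Op 6: C2 write [C2 write: already M (modified), no change] -> [I,I,M]
Op 7: C0 write [C0 write: invalidate ['C2=M'] -> C0=M] -> [M,I,I]
Op 8: C1 write [C1 write: invalidate ['C0=M'] -> C1=M] -> [I,M,I]
Op 9: C2 write [C2 write: invalidate ['C1=M'] -> C2=M] -> [I,I,M]
Op 10: C1 write [C1 write: invalidate ['C2=M'] -> C1=M] -> [I,M,I]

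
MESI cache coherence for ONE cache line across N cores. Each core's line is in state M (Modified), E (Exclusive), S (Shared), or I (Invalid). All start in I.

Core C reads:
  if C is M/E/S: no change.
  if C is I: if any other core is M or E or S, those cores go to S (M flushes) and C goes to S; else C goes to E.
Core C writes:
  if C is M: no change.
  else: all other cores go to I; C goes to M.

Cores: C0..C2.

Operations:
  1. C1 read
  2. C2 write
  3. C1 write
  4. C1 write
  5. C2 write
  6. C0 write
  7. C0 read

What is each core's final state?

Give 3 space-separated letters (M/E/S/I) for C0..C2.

Op 1: C1 read [C1 read from I: no other sharers -> C1=E (exclusive)] -> [I,E,I]
Op 2: C2 write [C2 write: invalidate ['C1=E'] -> C2=M] -> [I,I,M]
Op 3: C1 write [C1 write: invalidate ['C2=M'] -> C1=M] -> [I,M,I]
Op 4: C1 write [C1 write: already M (modified), no change] -> [I,M,I]
Op 5: C2 write [C2 write: invalidate ['C1=M'] -> C2=M] -> [I,I,M]
Op 6: C0 write [C0 write: invalidate ['C2=M'] -> C0=M] -> [M,I,I]
Op 7: C0 read [C0 read: already in M, no change] -> [M,I,I]

Answer: M I I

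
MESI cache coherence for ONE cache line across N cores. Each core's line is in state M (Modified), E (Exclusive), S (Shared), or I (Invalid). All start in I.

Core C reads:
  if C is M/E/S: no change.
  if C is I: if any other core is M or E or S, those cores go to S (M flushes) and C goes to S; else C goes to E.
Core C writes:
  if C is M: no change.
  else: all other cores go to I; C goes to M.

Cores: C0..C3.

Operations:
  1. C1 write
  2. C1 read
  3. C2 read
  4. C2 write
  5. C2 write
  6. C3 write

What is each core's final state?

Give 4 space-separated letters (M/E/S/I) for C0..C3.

Answer: I I I M

Derivation:
Op 1: C1 write [C1 write: invalidate none -> C1=M] -> [I,M,I,I]
Op 2: C1 read [C1 read: already in M, no change] -> [I,M,I,I]
Op 3: C2 read [C2 read from I: others=['C1=M'] -> C2=S, others downsized to S] -> [I,S,S,I]
Op 4: C2 write [C2 write: invalidate ['C1=S'] -> C2=M] -> [I,I,M,I]
Op 5: C2 write [C2 write: already M (modified), no change] -> [I,I,M,I]
Op 6: C3 write [C3 write: invalidate ['C2=M'] -> C3=M] -> [I,I,I,M]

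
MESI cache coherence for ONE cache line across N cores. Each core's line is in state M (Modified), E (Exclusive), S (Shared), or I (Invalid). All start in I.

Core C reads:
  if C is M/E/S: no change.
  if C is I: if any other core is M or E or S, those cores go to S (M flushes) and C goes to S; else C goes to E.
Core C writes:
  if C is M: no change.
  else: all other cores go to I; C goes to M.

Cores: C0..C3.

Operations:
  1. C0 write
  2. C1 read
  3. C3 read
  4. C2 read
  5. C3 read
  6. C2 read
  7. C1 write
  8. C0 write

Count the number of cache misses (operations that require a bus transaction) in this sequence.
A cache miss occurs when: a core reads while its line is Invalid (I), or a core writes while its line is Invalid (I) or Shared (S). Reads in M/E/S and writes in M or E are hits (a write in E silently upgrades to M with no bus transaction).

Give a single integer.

Answer: 6

Derivation:
Op 1: C0 write [C0 write: invalidate none -> C0=M] -> [M,I,I,I] [MISS #1: write from I]
Op 2: C1 read [C1 read from I: others=['C0=M'] -> C1=S, others downsized to S] -> [S,S,I,I] [MISS #2: read from I]
Op 3: C3 read [C3 read from I: others=['C0=S', 'C1=S'] -> C3=S, others downsized to S] -> [S,S,I,S] [MISS #3: read from I]
Op 4: C2 read [C2 read from I: others=['C0=S', 'C1=S', 'C3=S'] -> C2=S, others downsized to S] -> [S,S,S,S] [MISS #4: read from I]
Op 5: C3 read [C3 read: already in S, no change] -> [S,S,S,S] [hit: read from S]
Op 6: C2 read [C2 read: already in S, no change] -> [S,S,S,S] [hit: read from S]
Op 7: C1 write [C1 write: invalidate ['C0=S', 'C2=S', 'C3=S'] -> C1=M] -> [I,M,I,I] [MISS #5: write from S]
Op 8: C0 write [C0 write: invalidate ['C1=M'] -> C0=M] -> [M,I,I,I] [MISS #6: write from I]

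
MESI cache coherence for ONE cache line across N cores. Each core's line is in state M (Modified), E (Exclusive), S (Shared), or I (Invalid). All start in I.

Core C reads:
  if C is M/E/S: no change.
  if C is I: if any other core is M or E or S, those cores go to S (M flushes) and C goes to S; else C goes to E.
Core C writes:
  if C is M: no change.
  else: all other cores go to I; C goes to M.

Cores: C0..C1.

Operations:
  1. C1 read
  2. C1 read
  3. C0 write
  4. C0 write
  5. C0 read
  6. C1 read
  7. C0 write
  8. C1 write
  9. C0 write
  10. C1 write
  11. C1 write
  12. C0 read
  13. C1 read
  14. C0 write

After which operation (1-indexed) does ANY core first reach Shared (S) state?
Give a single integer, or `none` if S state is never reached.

Answer: 6

Derivation:
Op 1: C1 read [C1 read from I: no other sharers -> C1=E (exclusive)] -> [I,E]
Op 2: C1 read [C1 read: already in E, no change] -> [I,E]
Op 3: C0 write [C0 write: invalidate ['C1=E'] -> C0=M] -> [M,I]
Op 4: C0 write [C0 write: already M (modified), no change] -> [M,I]
Op 5: C0 read [C0 read: already in M, no change] -> [M,I]
Op 6: C1 read [C1 read from I: others=['C0=M'] -> C1=S, others downsized to S] -> [S,S]
  -> First S state at op 6; remaining ops need not be traced.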